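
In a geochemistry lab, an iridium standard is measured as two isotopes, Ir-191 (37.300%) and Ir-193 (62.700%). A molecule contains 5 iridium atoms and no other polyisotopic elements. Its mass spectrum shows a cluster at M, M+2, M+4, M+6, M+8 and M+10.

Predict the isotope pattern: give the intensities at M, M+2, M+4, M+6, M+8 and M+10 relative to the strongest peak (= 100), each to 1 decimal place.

Each Ir atom is independently Ir-191 (p = 0.37300) or Ir-193 (q = 0.62700); the cluster is the binomial expansion (p + q)^5.
P(M) = 0.37300^5 = 0.007220
P(M+2) = 5 × 0.37300^4 × 0.62700^1 = 0.060684
P(M+4) = 10 × 0.37300^3 × 0.62700^2 = 0.204015
P(M+6) = 10 × 0.37300^2 × 0.62700^3 = 0.342942
P(M+8) = 5 × 0.37300^1 × 0.62700^4 = 0.288237
P(M+10) = 0.62700^5 = 0.096903
The M+6 peak is largest (0.342942); scaling to 100 gives 2.1 : 17.7 : 59.5 : 100.0 : 84.0 : 28.3.

2.1 : 17.7 : 59.5 : 100.0 : 84.0 : 28.3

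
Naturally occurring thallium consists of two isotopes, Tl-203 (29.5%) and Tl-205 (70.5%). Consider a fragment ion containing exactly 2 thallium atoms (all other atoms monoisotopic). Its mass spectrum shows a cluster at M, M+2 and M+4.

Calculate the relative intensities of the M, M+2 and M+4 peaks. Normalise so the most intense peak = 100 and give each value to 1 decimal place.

Each Tl atom is independently Tl-203 (p = 0.295) or Tl-205 (q = 0.705); the cluster is the binomial expansion (p + q)^2.
P(M) = 0.295^2 = 0.087025
P(M+2) = 2 × 0.295^1 × 0.705^1 = 0.415950
P(M+4) = 0.705^2 = 0.497025
The M+4 peak is largest (0.497025); scaling to 100 gives 17.5 : 83.7 : 100.0.

17.5 : 83.7 : 100.0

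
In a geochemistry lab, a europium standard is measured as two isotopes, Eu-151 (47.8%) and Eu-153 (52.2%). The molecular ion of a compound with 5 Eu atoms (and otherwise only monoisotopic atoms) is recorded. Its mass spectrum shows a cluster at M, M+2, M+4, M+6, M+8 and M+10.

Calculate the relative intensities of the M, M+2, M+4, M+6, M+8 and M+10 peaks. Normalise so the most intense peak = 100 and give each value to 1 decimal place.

7.7 : 41.9 : 91.6 : 100.0 : 54.6 : 11.9

The 5 Eu atoms are independent, so intensities follow the terms of (0.478 + 0.522)^5.
P(M) = 0.478^5 = 0.024954
P(M+2) = 5 × 0.478^4 × 0.522^1 = 0.136255
P(M+4) = 10 × 0.478^3 × 0.522^2 = 0.297594
P(M+6) = 10 × 0.478^2 × 0.522^3 = 0.324988
P(M+8) = 5 × 0.478^1 × 0.522^4 = 0.177452
P(M+10) = 0.522^5 = 0.038757
The M+6 peak is largest (0.324988); scaling to 100 gives 7.7 : 41.9 : 91.6 : 100.0 : 54.6 : 11.9.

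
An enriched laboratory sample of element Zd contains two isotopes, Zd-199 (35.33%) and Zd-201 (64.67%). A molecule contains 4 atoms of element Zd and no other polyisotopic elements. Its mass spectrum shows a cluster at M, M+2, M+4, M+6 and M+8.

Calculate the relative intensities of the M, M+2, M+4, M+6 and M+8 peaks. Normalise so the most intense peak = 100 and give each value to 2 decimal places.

4.08 : 29.85 : 81.95 : 100.00 : 45.76

The 4 Zd atoms are independent, so intensities follow the terms of (0.3533 + 0.6467)^4.
P(M) = 0.3533^4 = 0.015580
P(M+2) = 4 × 0.3533^3 × 0.6467^1 = 0.114076
P(M+4) = 6 × 0.3533^2 × 0.6467^2 = 0.313216
P(M+6) = 4 × 0.3533^1 × 0.6467^3 = 0.382219
P(M+8) = 0.6467^4 = 0.174909
The M+6 peak is largest (0.382219); scaling to 100 gives 4.08 : 29.85 : 81.95 : 100.00 : 45.76.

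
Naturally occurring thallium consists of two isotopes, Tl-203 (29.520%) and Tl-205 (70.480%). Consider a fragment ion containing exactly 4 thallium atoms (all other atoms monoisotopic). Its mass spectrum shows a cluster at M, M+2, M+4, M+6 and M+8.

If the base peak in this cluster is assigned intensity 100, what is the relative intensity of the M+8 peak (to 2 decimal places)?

Binomial terms of (0.29520 + 0.70480)^4: M 0.0076, M+2 0.0725, M+4 0.2597, M+6 0.4134, M+8 0.2468 → M+6 is the base peak.
P(M+6) = C(4,3) × 0.29520^1 × 0.70480^3 = 4 × 0.2952 × 0.35010449 = 0.413403 (base)
P(M+8) = C(4,4) × 0.29520^0 × 0.70480^4 = 1 × 1.0000 × 0.24675365 = 0.246754
Relative intensity = 0.246754 / 0.413403 × 100 = 59.69

59.69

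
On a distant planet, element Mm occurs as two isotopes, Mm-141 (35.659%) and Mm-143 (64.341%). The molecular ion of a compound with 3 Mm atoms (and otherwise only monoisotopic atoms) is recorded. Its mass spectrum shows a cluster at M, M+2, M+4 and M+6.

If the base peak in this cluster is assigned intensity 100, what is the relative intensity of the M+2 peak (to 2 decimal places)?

Term probabilities: M 0.0453, M+2 0.2454, M+4 0.4429, M+6 0.2664. Base peak = M+4.
P(M+4) = C(3,2) × 0.35659^1 × 0.64341^2 = 3 × 0.35659 × 0.41397643 = 0.442860 (base)
P(M+2) = C(3,1) × 0.35659^2 × 0.64341^1 = 3 × 0.12715643 × 0.64341 = 0.245441
Relative intensity = 0.245441 / 0.442860 × 100 = 55.42

55.42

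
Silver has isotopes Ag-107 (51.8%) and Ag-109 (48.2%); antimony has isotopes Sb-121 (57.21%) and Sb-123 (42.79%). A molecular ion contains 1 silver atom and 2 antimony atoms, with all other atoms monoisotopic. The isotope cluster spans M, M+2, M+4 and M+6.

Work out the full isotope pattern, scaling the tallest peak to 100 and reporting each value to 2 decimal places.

41.21 : 100.00 : 80.42 : 21.45

Silver pattern (n=1): 0.5180 : 0.4820
Antimony pattern (n=2): 0.32729841 : 0.48960318 : 0.18309841
Convolve the two distributions (both contribute in 2-u steps):
  M: 0.5180×0.32729841 = 0.169541
  M+2: 0.5180×0.48960318 + 0.4820×0.32729841 = 0.411372
  M+4: 0.5180×0.18309841 + 0.4820×0.48960318 = 0.330834
  M+6: 0.4820×0.18309841 = 0.088253
Scale to base peak (0.411372) = 100: 41.21 : 100.00 : 80.42 : 21.45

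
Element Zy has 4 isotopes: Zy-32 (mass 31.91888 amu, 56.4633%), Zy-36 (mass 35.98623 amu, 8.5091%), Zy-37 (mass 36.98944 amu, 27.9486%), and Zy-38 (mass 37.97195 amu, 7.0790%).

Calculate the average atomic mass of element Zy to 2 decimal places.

Average mass = Σ (abundance × isotope mass) = 0.564633 × 31.91888 + 0.085091 × 35.98623 + 0.279486 × 36.98944 + 0.070790 × 37.97195
= 18.022453 + 3.062104 + 10.338031 + 2.688034 = 34.110622 amu

34.11 amu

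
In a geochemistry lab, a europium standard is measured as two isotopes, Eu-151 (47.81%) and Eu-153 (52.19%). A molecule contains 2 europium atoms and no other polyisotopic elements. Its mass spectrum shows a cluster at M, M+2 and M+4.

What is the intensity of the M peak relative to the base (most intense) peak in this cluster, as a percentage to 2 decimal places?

Term probabilities: M 0.2286, M+2 0.4990, M+4 0.2724. Base peak = M+2.
P(M+2) = C(2,1) × 0.4781^1 × 0.5219^1 = 2 × 0.4781 × 0.5219 = 0.499041 (base)
P(M) = C(2,0) × 0.4781^2 × 0.5219^0 = 1 × 0.22857961 × 1.0000 = 0.228580
Relative intensity = 0.228580 / 0.499041 × 100 = 45.80

45.80%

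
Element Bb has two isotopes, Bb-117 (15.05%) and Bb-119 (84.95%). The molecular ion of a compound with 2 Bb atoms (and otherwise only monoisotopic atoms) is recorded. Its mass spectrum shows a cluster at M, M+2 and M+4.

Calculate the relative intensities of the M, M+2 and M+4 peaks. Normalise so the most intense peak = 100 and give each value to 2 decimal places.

Expanding (0.1505 + 0.8495)^2:
P(M) = 0.1505^2 = 0.022650
P(M+2) = 2 × 0.1505^1 × 0.8495^1 = 0.255700
P(M+4) = 0.8495^2 = 0.721650
The M+4 peak is largest (0.721650); scaling to 100 gives 3.14 : 35.43 : 100.00.

3.14 : 35.43 : 100.00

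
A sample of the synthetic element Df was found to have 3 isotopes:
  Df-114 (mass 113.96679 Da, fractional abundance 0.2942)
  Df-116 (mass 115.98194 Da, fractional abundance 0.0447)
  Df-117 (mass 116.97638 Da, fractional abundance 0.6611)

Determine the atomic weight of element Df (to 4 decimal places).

Weight each isotope mass by its fractional abundance: 0.2942 × 113.96679 + 0.0447 × 115.98194 + 0.6611 × 116.97638
= 33.529030 + 5.184393 + 77.333085 = 116.046508 Da

116.0465 Da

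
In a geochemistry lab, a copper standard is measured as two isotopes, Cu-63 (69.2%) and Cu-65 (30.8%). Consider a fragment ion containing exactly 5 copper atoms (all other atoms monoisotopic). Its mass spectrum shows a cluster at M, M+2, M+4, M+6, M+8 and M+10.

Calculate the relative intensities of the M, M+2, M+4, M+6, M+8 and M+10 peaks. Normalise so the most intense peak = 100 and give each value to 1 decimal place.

44.9 : 100.0 : 89.0 : 39.6 : 8.8 : 0.8

Each Cu atom is independently Cu-63 (p = 0.692) or Cu-65 (q = 0.308); the cluster is the binomial expansion (p + q)^5.
P(M) = 0.692^5 = 0.158683
P(M+2) = 5 × 0.692^4 × 0.308^1 = 0.353139
P(M+4) = 10 × 0.692^3 × 0.308^2 = 0.314355
P(M+6) = 10 × 0.692^2 × 0.308^3 = 0.139915
P(M+8) = 5 × 0.692^1 × 0.308^4 = 0.031137
P(M+10) = 0.308^5 = 0.002772
The M+2 peak is largest (0.353139); scaling to 100 gives 44.9 : 100.0 : 89.0 : 39.6 : 8.8 : 0.8.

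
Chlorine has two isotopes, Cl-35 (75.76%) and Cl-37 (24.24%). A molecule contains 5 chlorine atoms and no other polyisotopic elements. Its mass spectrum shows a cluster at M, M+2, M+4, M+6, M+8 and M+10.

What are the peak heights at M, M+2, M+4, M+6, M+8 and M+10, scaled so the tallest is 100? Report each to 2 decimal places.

62.51 : 100.00 : 63.99 : 20.47 : 3.28 : 0.21

The 5 Cl atoms are independent, so intensities follow the terms of (0.7576 + 0.2424)^5.
P(M) = 0.7576^5 = 0.249574
P(M+2) = 5 × 0.7576^4 × 0.2424^1 = 0.399266
P(M+4) = 10 × 0.7576^3 × 0.2424^2 = 0.255497
P(M+6) = 10 × 0.7576^2 × 0.2424^3 = 0.081748
P(M+8) = 5 × 0.7576^1 × 0.2424^4 = 0.013078
P(M+10) = 0.2424^5 = 0.000837
The M+2 peak is largest (0.399266); scaling to 100 gives 62.51 : 100.00 : 63.99 : 20.47 : 3.28 : 0.21.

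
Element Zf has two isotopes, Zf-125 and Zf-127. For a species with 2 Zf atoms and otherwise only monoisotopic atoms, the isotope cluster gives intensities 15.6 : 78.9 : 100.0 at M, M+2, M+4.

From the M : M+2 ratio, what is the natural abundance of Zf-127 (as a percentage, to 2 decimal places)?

71.66%

If p is the fraction of Zf that is Zf-125, then I(M+2)/I(M) = [C(2,1)·p^1·(1−p)] / p^2 = 2·(1−p)/p = 78.9/15.6 = 5.0577
(1−p)/p = 5.0577/2 = 2.5288  ⇒  p = 1/(1 + 2.5288) = 0.2834
Zf-125: 28.34%, Zf-127: 71.66%.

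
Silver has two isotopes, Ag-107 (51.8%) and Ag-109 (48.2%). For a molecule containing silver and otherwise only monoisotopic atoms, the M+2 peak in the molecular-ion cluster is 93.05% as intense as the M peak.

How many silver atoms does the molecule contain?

The M+2/M ratio from n Ag atoms is n · q/p = n · 0.482/0.518.
n = 0.9305 × 0.518/0.482 = 1.00 ≈ 1

1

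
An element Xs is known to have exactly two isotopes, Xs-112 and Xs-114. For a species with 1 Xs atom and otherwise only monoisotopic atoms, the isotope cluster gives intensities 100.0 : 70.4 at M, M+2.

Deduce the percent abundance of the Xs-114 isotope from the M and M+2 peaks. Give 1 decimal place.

41.3%

If p is the fraction of Xs that is Xs-112, then I(M+2)/I(M) = [C(1,1)·p^0·(1−p)] / p^1 = 1·(1−p)/p = 70.4/100.0 = 0.7040
(1−p)/p = 0.7040/1 = 0.7040  ⇒  p = 1/(1 + 0.7040) = 0.5869
Xs-112: 58.7%, Xs-114: 41.3%.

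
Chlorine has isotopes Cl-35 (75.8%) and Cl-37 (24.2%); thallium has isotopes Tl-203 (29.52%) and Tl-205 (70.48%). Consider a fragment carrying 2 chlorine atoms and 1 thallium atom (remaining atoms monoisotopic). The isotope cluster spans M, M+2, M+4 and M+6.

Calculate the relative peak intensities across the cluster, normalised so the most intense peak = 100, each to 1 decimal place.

33.0 : 100.0 : 53.7 : 8.0

Chlorine pattern (n=2): 0.574564 : 0.366872 : 0.058564
Thallium pattern (n=1): 0.2952 : 0.7048
Convolve the two distributions (both contribute in 2-u steps):
  M: 0.574564×0.2952 = 0.169611
  M+2: 0.574564×0.7048 + 0.366872×0.2952 = 0.513253
  M+4: 0.366872×0.7048 + 0.058564×0.2952 = 0.275859
  M+6: 0.058564×0.7048 = 0.041276
Scale to base peak (0.513253) = 100: 33.0 : 100.0 : 53.7 : 8.0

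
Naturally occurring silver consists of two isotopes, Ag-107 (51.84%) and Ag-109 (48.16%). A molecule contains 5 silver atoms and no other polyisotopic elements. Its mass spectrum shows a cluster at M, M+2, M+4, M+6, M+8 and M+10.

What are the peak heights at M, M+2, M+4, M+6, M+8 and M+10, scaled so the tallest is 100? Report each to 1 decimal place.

11.6 : 53.8 : 100.0 : 92.9 : 43.2 : 8.0

Expanding (0.5184 + 0.4816)^5:
P(M) = 0.5184^5 = 0.037439
P(M+2) = 5 × 0.5184^4 × 0.4816^1 = 0.173907
P(M+4) = 10 × 0.5184^3 × 0.4816^2 = 0.323123
P(M+6) = 10 × 0.5184^2 × 0.4816^3 = 0.300185
P(M+8) = 5 × 0.5184^1 × 0.4816^4 = 0.139438
P(M+10) = 0.4816^5 = 0.025908
The M+4 peak is largest (0.323123); scaling to 100 gives 11.6 : 53.8 : 100.0 : 92.9 : 43.2 : 8.0.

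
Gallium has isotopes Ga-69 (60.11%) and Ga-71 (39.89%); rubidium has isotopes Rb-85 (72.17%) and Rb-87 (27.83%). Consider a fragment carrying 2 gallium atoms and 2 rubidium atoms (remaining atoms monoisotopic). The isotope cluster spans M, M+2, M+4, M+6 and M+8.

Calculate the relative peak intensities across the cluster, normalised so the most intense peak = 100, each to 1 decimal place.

47.7 : 100.0 : 76.9 : 25.6 : 3.1

Gallium pattern (n=2): 0.36132121 : 0.47955758 : 0.15912121
Rubidium pattern (n=2): 0.52085089 : 0.40169822 : 0.07745089
Convolve the two distributions (both contribute in 2-u steps):
  M: 0.36132121×0.52085089 = 0.188194
  M+2: 0.36132121×0.40169822 + 0.47955758×0.52085089 = 0.394920
  M+4: 0.36132121×0.07745089 + 0.47955758×0.40169822 + 0.15912121×0.52085089 = 0.303500
  M+6: 0.47955758×0.07745089 + 0.15912121×0.40169822 = 0.101061
  M+8: 0.15912121×0.07745089 = 0.012324
Scale to base peak (0.394920) = 100: 47.7 : 100.0 : 76.9 : 25.6 : 3.1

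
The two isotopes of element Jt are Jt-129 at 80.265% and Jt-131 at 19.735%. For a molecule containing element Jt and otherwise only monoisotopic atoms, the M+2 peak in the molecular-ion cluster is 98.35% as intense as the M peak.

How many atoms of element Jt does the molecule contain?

For n independent Jt atoms, I(M+2)/I(M) = n · (abundance Jt-131) / (abundance Jt-129) = n · 0.19735/0.80265.
n = 0.9835 × 0.80265/0.19735 = 4.00 ≈ 4

4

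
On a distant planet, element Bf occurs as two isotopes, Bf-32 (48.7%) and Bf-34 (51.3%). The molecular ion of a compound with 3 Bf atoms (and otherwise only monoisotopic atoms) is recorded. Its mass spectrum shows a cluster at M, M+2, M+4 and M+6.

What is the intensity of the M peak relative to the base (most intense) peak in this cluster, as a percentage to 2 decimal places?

Term probabilities: M 0.1155, M+2 0.3650, M+4 0.3845, M+6 0.1350. Base peak = M+4.
P(M+4) = C(3,2) × 0.487^1 × 0.513^2 = 3 × 0.4870 × 0.263169 = 0.384490 (base)
P(M) = C(3,0) × 0.487^3 × 0.513^0 = 1 × 0.1155013 × 1.0000 = 0.115501
Relative intensity = 0.115501 / 0.384490 × 100 = 30.04

30.04%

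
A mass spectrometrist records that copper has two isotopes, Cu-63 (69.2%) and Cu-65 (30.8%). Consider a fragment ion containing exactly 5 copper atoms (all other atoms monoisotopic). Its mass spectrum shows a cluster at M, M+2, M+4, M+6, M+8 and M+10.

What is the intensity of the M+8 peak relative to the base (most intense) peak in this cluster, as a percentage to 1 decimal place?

(0.692 + 0.308)^5 gives M 0.1587, M+2 0.3531, M+4 0.3144, M+6 0.1399, M+8 0.0311, M+10 0.0028; the largest is M+2.
P(M+2) = C(5,1) × 0.692^4 × 0.308^1 = 5 × 0.22931073 × 0.3080 = 0.353139 (base)
P(M+8) = C(5,4) × 0.692^1 × 0.308^4 = 5 × 0.6920 × 0.00899918 = 0.031137
Relative intensity = 0.031137 / 0.353139 × 100 = 8.8

8.8%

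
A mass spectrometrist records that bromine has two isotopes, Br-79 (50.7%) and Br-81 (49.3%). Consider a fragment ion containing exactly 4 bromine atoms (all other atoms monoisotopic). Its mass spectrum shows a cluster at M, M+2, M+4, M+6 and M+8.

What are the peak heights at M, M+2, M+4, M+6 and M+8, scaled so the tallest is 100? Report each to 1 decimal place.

17.6 : 68.6 : 100.0 : 64.8 : 15.8

Expanding (0.507 + 0.493)^4:
P(M) = 0.507^4 = 0.066074
P(M+2) = 4 × 0.507^3 × 0.493^1 = 0.256999
P(M+4) = 6 × 0.507^2 × 0.493^2 = 0.374853
P(M+6) = 4 × 0.507^1 × 0.493^3 = 0.243001
P(M+8) = 0.493^4 = 0.059073
The M+4 peak is largest (0.374853); scaling to 100 gives 17.6 : 68.6 : 100.0 : 64.8 : 15.8.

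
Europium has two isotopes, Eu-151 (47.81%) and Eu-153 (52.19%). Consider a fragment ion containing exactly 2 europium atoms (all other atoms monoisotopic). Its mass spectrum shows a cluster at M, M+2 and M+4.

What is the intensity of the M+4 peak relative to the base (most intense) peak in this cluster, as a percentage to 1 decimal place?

Term probabilities: M 0.2286, M+2 0.4990, M+4 0.2724. Base peak = M+2.
P(M+2) = C(2,1) × 0.4781^1 × 0.5219^1 = 2 × 0.4781 × 0.5219 = 0.499041 (base)
P(M+4) = C(2,2) × 0.4781^0 × 0.5219^2 = 1 × 1.0000 × 0.27237961 = 0.272380
Relative intensity = 0.272380 / 0.499041 × 100 = 54.6

54.6%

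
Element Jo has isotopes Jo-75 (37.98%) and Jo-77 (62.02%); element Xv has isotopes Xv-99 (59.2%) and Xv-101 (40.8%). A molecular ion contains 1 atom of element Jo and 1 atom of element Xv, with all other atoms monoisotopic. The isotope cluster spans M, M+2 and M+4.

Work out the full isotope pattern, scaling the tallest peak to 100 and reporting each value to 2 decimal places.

43.06 : 100.00 : 48.46

Element Jo pattern (n=1): 0.3798 : 0.6202
Element Xv pattern (n=1): 0.5920 : 0.4080
Convolve the two distributions (both contribute in 2-u steps):
  M: 0.3798×0.5920 = 0.224842
  M+2: 0.3798×0.4080 + 0.6202×0.5920 = 0.522117
  M+4: 0.6202×0.4080 = 0.253042
Scale to base peak (0.522117) = 100: 43.06 : 100.00 : 48.46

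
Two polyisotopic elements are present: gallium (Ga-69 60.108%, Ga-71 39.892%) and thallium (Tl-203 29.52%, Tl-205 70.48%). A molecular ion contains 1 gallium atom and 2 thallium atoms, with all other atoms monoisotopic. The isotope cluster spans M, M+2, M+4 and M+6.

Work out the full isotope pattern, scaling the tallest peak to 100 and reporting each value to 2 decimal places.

11.27 : 61.32 : 100.00 : 42.65

Gallium pattern (n=1): 0.60108 : 0.39892
Thallium pattern (n=2): 0.08714304 : 0.41611392 : 0.49674304
Convolve the two distributions (both contribute in 2-u steps):
  M: 0.60108×0.08714304 = 0.052380
  M+2: 0.60108×0.41611392 + 0.39892×0.08714304 = 0.284881
  M+4: 0.60108×0.49674304 + 0.39892×0.41611392 = 0.464578
  M+6: 0.39892×0.49674304 = 0.198161
Scale to base peak (0.464578) = 100: 11.27 : 61.32 : 100.00 : 42.65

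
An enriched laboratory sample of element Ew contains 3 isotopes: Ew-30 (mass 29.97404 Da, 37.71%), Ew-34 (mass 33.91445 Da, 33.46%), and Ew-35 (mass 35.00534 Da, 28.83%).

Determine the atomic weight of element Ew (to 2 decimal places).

Weight each isotope mass by its fractional abundance: 0.3771 × 29.97404 + 0.3346 × 33.91445 + 0.2883 × 35.00534
= 11.303210 + 11.347775 + 10.092040 = 32.743025 Da

32.74 Da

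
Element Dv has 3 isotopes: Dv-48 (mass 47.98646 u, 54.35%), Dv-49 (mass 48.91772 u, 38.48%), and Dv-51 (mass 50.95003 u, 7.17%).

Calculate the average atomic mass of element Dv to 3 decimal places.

48.557 u

Average mass = Σ (abundance × isotope mass) = 0.5435 × 47.98646 + 0.3848 × 48.91772 + 0.0717 × 50.95003
= 26.080641 + 18.823539 + 3.653117 = 48.557297 u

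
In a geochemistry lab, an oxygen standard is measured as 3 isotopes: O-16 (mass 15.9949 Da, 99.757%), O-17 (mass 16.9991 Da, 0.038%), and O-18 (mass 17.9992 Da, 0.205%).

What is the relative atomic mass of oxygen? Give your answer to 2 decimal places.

16.00 Da

The abundance-weighted mean is 0.99757 × 15.9949 + 0.00038 × 16.9991 + 0.00205 × 17.9992
= 15.95603 + 0.00646 + 0.03690 = 15.99939 Da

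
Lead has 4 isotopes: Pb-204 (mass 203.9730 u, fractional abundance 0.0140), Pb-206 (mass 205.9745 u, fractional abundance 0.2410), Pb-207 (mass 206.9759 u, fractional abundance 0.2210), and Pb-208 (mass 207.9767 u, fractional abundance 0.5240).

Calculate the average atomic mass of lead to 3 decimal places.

Weight each isotope mass by its fractional abundance: 0.0140 × 203.9730 + 0.2410 × 205.9745 + 0.2210 × 206.9759 + 0.5240 × 207.9767
= 2.85562 + 49.63985 + 45.74167 + 108.97979 = 207.21693 u

207.217 u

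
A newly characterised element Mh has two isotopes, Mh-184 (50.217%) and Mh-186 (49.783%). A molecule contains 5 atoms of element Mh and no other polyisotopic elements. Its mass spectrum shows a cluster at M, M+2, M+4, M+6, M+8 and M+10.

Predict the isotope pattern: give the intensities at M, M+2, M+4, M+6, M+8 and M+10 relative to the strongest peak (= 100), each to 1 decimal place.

10.2 : 50.4 : 100.0 : 99.1 : 49.1 : 9.7

Each Mh atom is independently Mh-184 (p = 0.50217) or Mh-186 (q = 0.49783); the cluster is the binomial expansion (p + q)^5.
P(M) = 0.50217^5 = 0.031934
P(M+2) = 5 × 0.50217^4 × 0.49783^1 = 0.158290
P(M+4) = 10 × 0.50217^3 × 0.49783^2 = 0.313844
P(M+6) = 10 × 0.50217^2 × 0.49783^3 = 0.311132
P(M+8) = 5 × 0.50217^1 × 0.49783^4 = 0.154222
P(M+10) = 0.49783^5 = 0.030578
The M+4 peak is largest (0.313844); scaling to 100 gives 10.2 : 50.4 : 100.0 : 99.1 : 49.1 : 9.7.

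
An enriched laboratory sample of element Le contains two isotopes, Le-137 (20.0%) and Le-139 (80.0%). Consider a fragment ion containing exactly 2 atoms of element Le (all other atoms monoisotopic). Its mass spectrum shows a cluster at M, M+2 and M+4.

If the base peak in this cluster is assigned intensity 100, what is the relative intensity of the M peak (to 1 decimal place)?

6.2

(0.200 + 0.800)^2 gives M 0.0400, M+2 0.3200, M+4 0.6400; the largest is M+4.
P(M+4) = C(2,2) × 0.200^0 × 0.800^2 = 1 × 1.0000 × 0.6400 = 0.640000 (base)
P(M) = C(2,0) × 0.200^2 × 0.800^0 = 1 × 0.0400 × 1.0000 = 0.040000
Relative intensity = 0.040000 / 0.640000 × 100 = 6.2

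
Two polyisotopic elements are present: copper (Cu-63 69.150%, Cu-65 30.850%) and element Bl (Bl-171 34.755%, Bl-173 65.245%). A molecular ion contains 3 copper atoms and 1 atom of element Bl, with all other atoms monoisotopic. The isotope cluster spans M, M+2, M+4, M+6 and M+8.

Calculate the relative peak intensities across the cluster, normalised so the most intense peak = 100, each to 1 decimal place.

Copper pattern (n=3): 0.33065611 : 0.44254842 : 0.19743483 : 0.02936064
Element Bl pattern (n=1): 0.34755 : 0.65245
Convolve the two distributions (both contribute in 2-u steps):
  M: 0.33065611×0.34755 = 0.114920
  M+2: 0.33065611×0.65245 + 0.44254842×0.34755 = 0.369544
  M+4: 0.44254842×0.65245 + 0.19743483×0.34755 = 0.357359
  M+6: 0.19743483×0.65245 + 0.02936064×0.34755 = 0.139021
  M+8: 0.02936064×0.65245 = 0.019156
Scale to base peak (0.369544) = 100: 31.1 : 100.0 : 96.7 : 37.6 : 5.2

31.1 : 100.0 : 96.7 : 37.6 : 5.2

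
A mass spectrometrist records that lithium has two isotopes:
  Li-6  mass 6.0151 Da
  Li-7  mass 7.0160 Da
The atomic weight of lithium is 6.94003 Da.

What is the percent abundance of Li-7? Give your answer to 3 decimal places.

Writing the weighted mean with unknown fraction x of Li-6:
6.0151·x + 7.0160·(1 − x) = 6.94003
(6.0151 − 7.0160)·x = 6.94003 − 7.0160
x = -0.07597 / -1.0009 = 0.07590 → 7.590% Li-6, 92.410% Li-7.

92.410%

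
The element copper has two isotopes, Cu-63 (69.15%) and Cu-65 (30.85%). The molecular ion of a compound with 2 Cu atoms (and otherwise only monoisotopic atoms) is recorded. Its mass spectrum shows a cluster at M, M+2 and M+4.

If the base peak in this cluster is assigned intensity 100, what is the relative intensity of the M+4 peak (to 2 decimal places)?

Binomial terms of (0.6915 + 0.3085)^2: M 0.4782, M+2 0.4267, M+4 0.0952 → M is the base peak.
P(M) = C(2,0) × 0.6915^2 × 0.3085^0 = 1 × 0.47817225 × 1.0000 = 0.478172 (base)
P(M+4) = C(2,2) × 0.6915^0 × 0.3085^2 = 1 × 1.0000 × 0.09517225 = 0.095172
Relative intensity = 0.095172 / 0.478172 × 100 = 19.90

19.90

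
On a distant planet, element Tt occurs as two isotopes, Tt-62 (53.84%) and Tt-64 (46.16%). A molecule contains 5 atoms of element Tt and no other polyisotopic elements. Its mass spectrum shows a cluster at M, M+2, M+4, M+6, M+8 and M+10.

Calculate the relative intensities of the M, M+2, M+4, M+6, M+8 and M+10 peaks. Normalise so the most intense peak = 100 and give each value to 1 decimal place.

Expanding (0.5384 + 0.4616)^5:
P(M) = 0.5384^5 = 0.045240
P(M+2) = 5 × 0.5384^4 × 0.4616^1 = 0.193935
P(M+4) = 10 × 0.5384^3 × 0.4616^2 = 0.332542
P(M+6) = 10 × 0.5384^2 × 0.4616^3 = 0.285107
P(M+8) = 5 × 0.5384^1 × 0.4616^4 = 0.122219
P(M+10) = 0.4616^5 = 0.020957
The M+4 peak is largest (0.332542); scaling to 100 gives 13.6 : 58.3 : 100.0 : 85.7 : 36.8 : 6.3.

13.6 : 58.3 : 100.0 : 85.7 : 36.8 : 6.3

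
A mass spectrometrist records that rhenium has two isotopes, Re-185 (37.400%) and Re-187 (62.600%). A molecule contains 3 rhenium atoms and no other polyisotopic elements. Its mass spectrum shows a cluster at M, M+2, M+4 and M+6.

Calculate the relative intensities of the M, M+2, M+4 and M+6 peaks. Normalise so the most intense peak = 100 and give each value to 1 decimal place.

11.9 : 59.7 : 100.0 : 55.8

The 3 Re atoms are independent, so intensities follow the terms of (0.37400 + 0.62600)^3.
P(M) = 0.37400^3 = 0.052314
P(M+2) = 3 × 0.37400^2 × 0.62600^1 = 0.262687
P(M+4) = 3 × 0.37400^1 × 0.62600^2 = 0.439685
P(M+6) = 0.62600^3 = 0.245314
The M+4 peak is largest (0.439685); scaling to 100 gives 11.9 : 59.7 : 100.0 : 55.8.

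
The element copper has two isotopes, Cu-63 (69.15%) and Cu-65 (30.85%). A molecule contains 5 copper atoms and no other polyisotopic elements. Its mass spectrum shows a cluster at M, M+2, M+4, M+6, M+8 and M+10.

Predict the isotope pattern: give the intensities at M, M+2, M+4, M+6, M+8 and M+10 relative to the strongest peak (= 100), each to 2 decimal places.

44.83 : 100.00 : 89.23 : 39.81 : 8.88 : 0.79

The 5 Cu atoms are independent, so intensities follow the terms of (0.6915 + 0.3085)^5.
P(M) = 0.6915^5 = 0.158111
P(M+2) = 5 × 0.6915^4 × 0.3085^1 = 0.352691
P(M+4) = 10 × 0.6915^3 × 0.3085^2 = 0.314693
P(M+6) = 10 × 0.6915^2 × 0.3085^3 = 0.140394
P(M+8) = 5 × 0.6915^1 × 0.3085^4 = 0.031317
P(M+10) = 0.3085^5 = 0.002794
The M+2 peak is largest (0.352691); scaling to 100 gives 44.83 : 100.00 : 89.23 : 39.81 : 8.88 : 0.79.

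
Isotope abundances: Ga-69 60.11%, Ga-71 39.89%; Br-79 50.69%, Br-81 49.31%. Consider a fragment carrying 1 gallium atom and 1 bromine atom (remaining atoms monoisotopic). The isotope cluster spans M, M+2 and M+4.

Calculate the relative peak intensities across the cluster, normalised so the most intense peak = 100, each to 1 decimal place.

Gallium pattern (n=1): 0.6011 : 0.3989
Bromine pattern (n=1): 0.5069 : 0.4931
Convolve the two distributions (both contribute in 2-u steps):
  M: 0.6011×0.5069 = 0.304698
  M+2: 0.6011×0.4931 + 0.3989×0.5069 = 0.498605
  M+4: 0.3989×0.4931 = 0.196698
Scale to base peak (0.498605) = 100: 61.1 : 100.0 : 39.4

61.1 : 100.0 : 39.4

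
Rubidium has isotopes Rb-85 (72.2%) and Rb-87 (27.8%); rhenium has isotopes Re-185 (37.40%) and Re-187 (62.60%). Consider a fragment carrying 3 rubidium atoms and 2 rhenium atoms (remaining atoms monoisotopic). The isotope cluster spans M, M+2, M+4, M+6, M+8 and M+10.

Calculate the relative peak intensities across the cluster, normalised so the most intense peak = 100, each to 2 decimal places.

Rubidium pattern (n=3): 0.37636705 : 0.43475086 : 0.16739714 : 0.02148495
Rhenium pattern (n=2): 0.139876 : 0.468248 : 0.391876
Convolve the two distributions (both contribute in 2-u steps):
  M: 0.37636705×0.139876 = 0.052645
  M+2: 0.37636705×0.468248 + 0.43475086×0.139876 = 0.237044
  M+4: 0.37636705×0.391876 + 0.43475086×0.468248 + 0.16739714×0.139876 = 0.374475
  M+6: 0.43475086×0.391876 + 0.16739714×0.468248 + 0.02148495×0.139876 = 0.251757
  M+8: 0.16739714×0.391876 + 0.02148495×0.468248 = 0.075659
  M+10: 0.02148495×0.391876 = 0.008419
Scale to base peak (0.374475) = 100: 14.06 : 63.30 : 100.00 : 67.23 : 20.20 : 2.25

14.06 : 63.30 : 100.00 : 67.23 : 20.20 : 2.25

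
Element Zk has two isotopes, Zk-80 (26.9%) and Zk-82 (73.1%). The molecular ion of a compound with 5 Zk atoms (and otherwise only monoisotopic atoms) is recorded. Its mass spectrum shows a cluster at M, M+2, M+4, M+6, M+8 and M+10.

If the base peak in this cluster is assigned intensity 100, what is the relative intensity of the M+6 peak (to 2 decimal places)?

Binomial terms of (0.269 + 0.731)^5: M 0.0014, M+2 0.0191, M+4 0.1040, M+6 0.2827, M+8 0.3841, M+10 0.2087 → M+8 is the base peak.
P(M+8) = C(5,4) × 0.269^1 × 0.731^4 = 5 × 0.2690 × 0.28554168 = 0.384054 (base)
P(M+6) = C(5,3) × 0.269^2 × 0.731^3 = 10 × 0.072361 × 0.39061789 = 0.282655
Relative intensity = 0.282655 / 0.384054 × 100 = 73.60

73.60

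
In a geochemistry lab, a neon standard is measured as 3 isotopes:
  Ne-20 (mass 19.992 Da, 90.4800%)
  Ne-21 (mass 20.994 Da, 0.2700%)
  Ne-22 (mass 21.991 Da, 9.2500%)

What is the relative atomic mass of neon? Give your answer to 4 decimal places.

Average mass = Σ (abundance × isotope mass) = 0.904800 × 19.992 + 0.002700 × 20.994 + 0.092500 × 21.991
= 18.08876 + 0.05668 + 2.03417 = 20.17961 Da

20.1796 Da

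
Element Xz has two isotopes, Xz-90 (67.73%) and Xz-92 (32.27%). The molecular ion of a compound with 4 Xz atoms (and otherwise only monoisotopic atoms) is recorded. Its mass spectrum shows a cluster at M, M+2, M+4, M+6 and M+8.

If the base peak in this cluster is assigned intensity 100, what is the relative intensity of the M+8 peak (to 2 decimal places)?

Term probabilities: M 0.2104, M+2 0.4011, M+4 0.2866, M+6 0.0910, M+8 0.0108. Base peak = M+2.
P(M+2) = C(4,1) × 0.6773^3 × 0.3227^1 = 4 × 0.31070141 × 0.3227 = 0.401053 (base)
P(M+8) = C(4,4) × 0.6773^0 × 0.3227^4 = 1 × 1.0000 × 0.01084416 = 0.010844
Relative intensity = 0.010844 / 0.401053 × 100 = 2.70

2.70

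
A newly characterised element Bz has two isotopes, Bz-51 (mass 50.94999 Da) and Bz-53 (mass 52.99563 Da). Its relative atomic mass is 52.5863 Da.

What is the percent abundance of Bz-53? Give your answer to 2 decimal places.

79.99%

With x = fraction of Bz-51 (so Bz-53 is 1 − x):
50.94999·x + 52.99563·(1 − x) = 52.5863
(50.94999 − 52.99563)·x = 52.5863 − 52.99563
x = -0.40933 / -2.04564 = 0.20010 → 20.01% Bz-51, 79.99% Bz-53.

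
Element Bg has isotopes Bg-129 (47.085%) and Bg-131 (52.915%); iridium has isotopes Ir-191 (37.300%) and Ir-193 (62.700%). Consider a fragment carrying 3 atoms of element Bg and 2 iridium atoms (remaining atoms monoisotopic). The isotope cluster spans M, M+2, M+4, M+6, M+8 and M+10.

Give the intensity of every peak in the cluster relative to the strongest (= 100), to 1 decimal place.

Element Bg pattern (n=3): 0.10438731 : 0.35193722 : 0.39551361 : 0.14816185
Iridium pattern (n=2): 0.139129 : 0.467742 : 0.393129
Convolve the two distributions (both contribute in 2-u steps):
  M: 0.10438731×0.139129 = 0.014523
  M+2: 0.10438731×0.467742 + 0.35193722×0.139129 = 0.097791
  M+4: 0.10438731×0.393129 + 0.35193722×0.467742 + 0.39551361×0.139129 = 0.260681
  M+6: 0.35193722×0.393129 + 0.39551361×0.467742 + 0.14816185×0.139129 = 0.343969
  M+8: 0.39551361×0.393129 + 0.14816185×0.467742 = 0.224789
  M+10: 0.14816185×0.393129 = 0.058247
Scale to base peak (0.343969) = 100: 4.2 : 28.4 : 75.8 : 100.0 : 65.4 : 16.9

4.2 : 28.4 : 75.8 : 100.0 : 65.4 : 16.9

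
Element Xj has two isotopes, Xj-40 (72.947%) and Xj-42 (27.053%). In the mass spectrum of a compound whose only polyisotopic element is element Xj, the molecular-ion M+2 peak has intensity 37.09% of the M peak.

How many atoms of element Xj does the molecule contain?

1

For n independent Xj atoms, I(M+2)/I(M) = n · (abundance Xj-42) / (abundance Xj-40) = n · 0.27053/0.72947.
n = 0.3709 × 0.72947/0.27053 = 1.00 ≈ 1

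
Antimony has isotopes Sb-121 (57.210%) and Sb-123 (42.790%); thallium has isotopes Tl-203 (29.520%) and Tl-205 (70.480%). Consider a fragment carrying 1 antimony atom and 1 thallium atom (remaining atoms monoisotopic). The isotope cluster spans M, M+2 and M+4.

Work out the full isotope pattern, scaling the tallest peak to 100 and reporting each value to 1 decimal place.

Antimony pattern (n=1): 0.5721 : 0.4279
Thallium pattern (n=1): 0.2952 : 0.7048
Convolve the two distributions (both contribute in 2-u steps):
  M: 0.5721×0.2952 = 0.168884
  M+2: 0.5721×0.7048 + 0.4279×0.2952 = 0.529532
  M+4: 0.4279×0.7048 = 0.301584
Scale to base peak (0.529532) = 100: 31.9 : 100.0 : 57.0

31.9 : 100.0 : 57.0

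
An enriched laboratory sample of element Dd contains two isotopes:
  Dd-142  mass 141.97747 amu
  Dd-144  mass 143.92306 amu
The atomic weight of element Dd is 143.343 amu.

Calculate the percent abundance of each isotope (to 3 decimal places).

Dd-142: 29.814%, Dd-144: 70.186%

Let x be the fractional abundance of Dd-142; then Dd-144 has abundance 1 − x.
141.97747·x + 143.92306·(1 − x) = 143.343
(141.97747 − 143.92306)·x = 143.343 − 143.92306
x = -0.58006 / -1.94559 = 0.29814 → 29.814% Dd-142, 70.186% Dd-144.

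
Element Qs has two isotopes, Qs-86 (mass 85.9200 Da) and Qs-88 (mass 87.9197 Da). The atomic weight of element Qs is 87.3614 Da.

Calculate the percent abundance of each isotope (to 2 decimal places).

Qs-86: 27.92%, Qs-88: 72.08%

With x = fraction of Qs-86 (so Qs-88 is 1 − x):
85.9200·x + 87.9197·(1 − x) = 87.3614
(85.9200 − 87.9197)·x = 87.3614 − 87.9197
x = -0.5583 / -1.9997 = 0.27919 → 27.92% Qs-86, 72.08% Qs-88.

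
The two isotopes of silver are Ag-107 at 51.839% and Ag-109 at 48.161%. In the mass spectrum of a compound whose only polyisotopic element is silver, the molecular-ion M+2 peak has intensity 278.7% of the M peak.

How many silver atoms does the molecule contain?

3

The M+2/M ratio from n Ag atoms is n · q/p = n · 0.48161/0.51839.
n = 2.787 × 0.51839/0.48161 = 3.00 ≈ 3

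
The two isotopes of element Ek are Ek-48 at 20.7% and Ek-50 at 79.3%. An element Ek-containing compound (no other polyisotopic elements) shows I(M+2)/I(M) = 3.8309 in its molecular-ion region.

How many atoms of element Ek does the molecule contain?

For n independent Ek atoms, I(M+2)/I(M) = n · (abundance Ek-50) / (abundance Ek-48) = n · 0.793/0.207.
n = 3.8309 × 0.207/0.793 = 1.00 ≈ 1

1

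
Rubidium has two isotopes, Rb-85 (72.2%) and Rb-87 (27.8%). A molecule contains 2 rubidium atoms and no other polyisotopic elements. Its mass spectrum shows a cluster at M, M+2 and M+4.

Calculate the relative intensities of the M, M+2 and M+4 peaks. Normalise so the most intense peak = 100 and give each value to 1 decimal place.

Expanding (0.722 + 0.278)^2:
P(M) = 0.722^2 = 0.521284
P(M+2) = 2 × 0.722^1 × 0.278^1 = 0.401432
P(M+4) = 0.278^2 = 0.077284
The M peak is largest (0.521284); scaling to 100 gives 100.0 : 77.0 : 14.8.

100.0 : 77.0 : 14.8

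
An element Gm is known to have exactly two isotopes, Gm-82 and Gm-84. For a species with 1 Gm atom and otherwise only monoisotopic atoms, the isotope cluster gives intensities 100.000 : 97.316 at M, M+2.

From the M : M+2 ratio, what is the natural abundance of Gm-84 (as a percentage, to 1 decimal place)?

Write p for the Gm-82 fraction. I(M+2)/I(M) = [C(1,1)·p^0·(1−p)] / p^1 = 1·(1−p)/p = 97.316/100.000 = 0.9732
(1−p)/p = 0.9732/1 = 0.9732  ⇒  p = 1/(1 + 0.9732) = 0.5068
Gm-82: 50.7%, Gm-84: 49.3%.

49.3%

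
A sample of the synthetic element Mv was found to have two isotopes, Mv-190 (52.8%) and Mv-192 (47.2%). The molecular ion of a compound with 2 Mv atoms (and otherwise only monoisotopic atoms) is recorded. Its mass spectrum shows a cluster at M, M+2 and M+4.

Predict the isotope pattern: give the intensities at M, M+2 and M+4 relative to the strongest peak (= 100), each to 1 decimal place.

55.9 : 100.0 : 44.7

Expanding (0.528 + 0.472)^2:
P(M) = 0.528^2 = 0.278784
P(M+2) = 2 × 0.528^1 × 0.472^1 = 0.498432
P(M+4) = 0.472^2 = 0.222784
The M+2 peak is largest (0.498432); scaling to 100 gives 55.9 : 100.0 : 44.7.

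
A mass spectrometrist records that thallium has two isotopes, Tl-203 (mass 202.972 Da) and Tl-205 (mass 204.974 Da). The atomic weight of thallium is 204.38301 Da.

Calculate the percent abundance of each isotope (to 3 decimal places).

Tl-203: 29.520%, Tl-205: 70.480%

Writing the weighted mean with unknown fraction x of Tl-203:
202.972·x + 204.974·(1 − x) = 204.38301
(202.972 − 204.974)·x = 204.38301 − 204.974
x = -0.59099 / -2.002 = 0.29520 → 29.520% Tl-203, 70.480% Tl-205.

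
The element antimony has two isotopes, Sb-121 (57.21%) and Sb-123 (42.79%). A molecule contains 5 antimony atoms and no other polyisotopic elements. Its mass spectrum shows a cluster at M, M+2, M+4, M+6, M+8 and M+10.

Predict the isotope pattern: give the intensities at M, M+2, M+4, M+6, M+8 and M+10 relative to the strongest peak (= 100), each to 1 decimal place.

17.9 : 66.8 : 100.0 : 74.8 : 28.0 : 4.2

Each Sb atom is independently Sb-121 (p = 0.5721) or Sb-123 (q = 0.4279); the cluster is the binomial expansion (p + q)^5.
P(M) = 0.5721^5 = 0.061286
P(M+2) = 5 × 0.5721^4 × 0.4279^1 = 0.229192
P(M+4) = 10 × 0.5721^3 × 0.4279^2 = 0.342847
P(M+6) = 10 × 0.5721^2 × 0.4279^3 = 0.256431
P(M+8) = 5 × 0.5721^1 × 0.4279^4 = 0.095898
P(M+10) = 0.4279^5 = 0.014345
The M+4 peak is largest (0.342847); scaling to 100 gives 17.9 : 66.8 : 100.0 : 74.8 : 28.0 : 4.2.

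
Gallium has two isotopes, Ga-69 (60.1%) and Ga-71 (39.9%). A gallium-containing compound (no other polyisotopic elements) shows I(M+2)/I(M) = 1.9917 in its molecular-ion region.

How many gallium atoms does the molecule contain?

The M+2/M ratio from n Ga atoms is n · q/p = n · 0.399/0.601.
n = 1.9917 × 0.601/0.399 = 3.00 ≈ 3

3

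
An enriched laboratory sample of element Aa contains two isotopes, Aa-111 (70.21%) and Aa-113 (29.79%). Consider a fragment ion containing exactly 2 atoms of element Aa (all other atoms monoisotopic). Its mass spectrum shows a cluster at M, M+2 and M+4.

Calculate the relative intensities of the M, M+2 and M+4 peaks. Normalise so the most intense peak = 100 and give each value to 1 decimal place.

The 2 Aa atoms are independent, so intensities follow the terms of (0.7021 + 0.2979)^2.
P(M) = 0.7021^2 = 0.492944
P(M+2) = 2 × 0.7021^1 × 0.2979^1 = 0.418311
P(M+4) = 0.2979^2 = 0.088744
The M peak is largest (0.492944); scaling to 100 gives 100.0 : 84.9 : 18.0.

100.0 : 84.9 : 18.0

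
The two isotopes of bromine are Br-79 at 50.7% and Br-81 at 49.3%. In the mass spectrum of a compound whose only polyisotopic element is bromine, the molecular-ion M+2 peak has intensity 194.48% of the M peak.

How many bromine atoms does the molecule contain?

For n independent Br atoms, I(M+2)/I(M) = n · (abundance Br-81) / (abundance Br-79) = n · 0.493/0.507.
n = 1.9448 × 0.507/0.493 = 2.00 ≈ 2

2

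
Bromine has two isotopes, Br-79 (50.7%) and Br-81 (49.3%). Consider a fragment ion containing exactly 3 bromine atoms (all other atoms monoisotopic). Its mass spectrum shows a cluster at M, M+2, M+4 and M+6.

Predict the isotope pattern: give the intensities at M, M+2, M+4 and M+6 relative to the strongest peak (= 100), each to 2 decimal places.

The 3 Br atoms are independent, so intensities follow the terms of (0.507 + 0.493)^3.
P(M) = 0.507^3 = 0.130324
P(M+2) = 3 × 0.507^2 × 0.493^1 = 0.380175
P(M+4) = 3 × 0.507^1 × 0.493^2 = 0.369678
P(M+6) = 0.493^3 = 0.119823
The M+2 peak is largest (0.380175); scaling to 100 gives 34.28 : 100.00 : 97.24 : 31.52.

34.28 : 100.00 : 97.24 : 31.52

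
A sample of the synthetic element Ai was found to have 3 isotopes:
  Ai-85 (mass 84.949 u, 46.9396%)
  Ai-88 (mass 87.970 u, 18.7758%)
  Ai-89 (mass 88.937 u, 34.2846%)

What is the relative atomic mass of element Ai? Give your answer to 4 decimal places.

Weight each isotope mass by its fractional abundance: 0.469396 × 84.949 + 0.187758 × 87.970 + 0.342846 × 88.937
= 39.87472 + 16.51707 + 30.49169 = 86.88348 u

86.8835 u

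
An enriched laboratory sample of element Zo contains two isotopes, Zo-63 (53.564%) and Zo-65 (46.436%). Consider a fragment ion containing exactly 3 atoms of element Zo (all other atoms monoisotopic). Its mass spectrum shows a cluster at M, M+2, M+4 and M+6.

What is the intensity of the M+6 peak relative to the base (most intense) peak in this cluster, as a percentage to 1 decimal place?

25.1%

Term probabilities: M 0.1537, M+2 0.3997, M+4 0.3465, M+6 0.1001. Base peak = M+2.
P(M+2) = C(3,1) × 0.53564^2 × 0.46436^1 = 3 × 0.28691021 × 0.46436 = 0.399689 (base)
P(M+6) = C(3,3) × 0.53564^0 × 0.46436^3 = 1 × 1.0000 × 0.10013004 = 0.100130
Relative intensity = 0.100130 / 0.399689 × 100 = 25.1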